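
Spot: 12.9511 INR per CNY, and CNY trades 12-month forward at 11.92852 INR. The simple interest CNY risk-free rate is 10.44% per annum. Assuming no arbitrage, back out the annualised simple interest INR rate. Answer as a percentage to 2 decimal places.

T = 1 year.
F/S = 11.92852/12.9511 = 0.9210430 = (growth of INR) / (growth of CNY).
The CNY side grows by 1 + 0.1044×1 = 1.104400.
That pins the INR growth at 1.0171999.
(1.0171999 − 1)/T = 0.017200, i.e. 1.72%.

1.72%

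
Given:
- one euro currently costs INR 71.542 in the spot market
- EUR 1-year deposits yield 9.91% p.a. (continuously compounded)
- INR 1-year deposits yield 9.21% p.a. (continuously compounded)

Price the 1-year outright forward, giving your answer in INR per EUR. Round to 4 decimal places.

71.0430

T = 1 year.
INR accumulates by e^(0.0921×1) = 1.09647446.
EUR growth factor: e^(0.0991×1) = 1.10417671.
So F = 71.542 × 1.09647446 / 1.10417671 = 71.042955 (INR/EUR).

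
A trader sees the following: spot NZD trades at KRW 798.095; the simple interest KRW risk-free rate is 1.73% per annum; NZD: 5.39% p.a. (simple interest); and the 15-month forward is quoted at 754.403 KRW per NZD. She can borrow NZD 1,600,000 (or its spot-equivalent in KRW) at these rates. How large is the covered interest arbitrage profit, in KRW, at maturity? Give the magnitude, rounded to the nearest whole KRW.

KRW 16,196,644

T = 15/12 years.
Keep in NZD, deliver into the forward: 1,600,000·1.067375·754.403 = KRW 1,288,369,443.40.
Swap to KRW now, deposit: 1,600,000·798.095·1.021625 = KRW 1,304,566,087.00.
The quoted forward undervalues NZD, so borrow NZD, convert to KRW at spot, deposit the KRW at 1.73%, and buy NZD forward at 754.403 to cover the loan.
Arbitrage profit = |1,288,369,443.40 − 1,304,566,087.00| = KRW 16,196,644.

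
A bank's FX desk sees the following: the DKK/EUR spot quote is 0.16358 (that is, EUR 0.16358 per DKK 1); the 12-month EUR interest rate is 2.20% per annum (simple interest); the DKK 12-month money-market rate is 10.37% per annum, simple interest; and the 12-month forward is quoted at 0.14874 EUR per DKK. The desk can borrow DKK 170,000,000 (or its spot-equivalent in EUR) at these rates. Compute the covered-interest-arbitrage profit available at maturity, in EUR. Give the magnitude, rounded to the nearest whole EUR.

EUR 512,452

T = 1 year.
Invest the DKK and cover forward: 170,000,000 × 1.103700 × 0.14874 = EUR 27,907,937.46.
Convert at spot and invest in EUR: 170,000,000 × 0.16358 × 1.022000 = EUR 28,420,389.20.
The quoted forward undervalues DKK, so borrow DKK, convert to EUR at spot, deposit the EUR at 2.20%, and buy DKK forward at 0.14874 to cover the loan.
Profit = 28,420,389.20 − 27,907,937.46 = EUR 512,452.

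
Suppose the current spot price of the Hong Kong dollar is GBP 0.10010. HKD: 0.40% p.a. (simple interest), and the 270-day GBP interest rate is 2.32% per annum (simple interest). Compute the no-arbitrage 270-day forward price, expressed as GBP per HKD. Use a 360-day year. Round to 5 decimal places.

T = 270/360 years.
GBP accumulates by 1 + 0.0232×270/360 = 1.017400.
HKD growth factor: 1 + 0.0040×270/360 = 1.003000.
CIP: F = S · (grow GBP)/(grow HKD) = 0.1001 × 1.017400/1.003000 = 0.1015371 GBP per HKD.

0.10154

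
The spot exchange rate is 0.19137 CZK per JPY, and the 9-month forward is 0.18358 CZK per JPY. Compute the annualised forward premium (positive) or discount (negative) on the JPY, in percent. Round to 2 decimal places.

T = 9/12 years.
JPY trades forward at -4.07065% vs spot over the period.
Annualise by dividing by T: -0.0407065 / (9/12) = -0.054275 → -5.43%.

-5.43%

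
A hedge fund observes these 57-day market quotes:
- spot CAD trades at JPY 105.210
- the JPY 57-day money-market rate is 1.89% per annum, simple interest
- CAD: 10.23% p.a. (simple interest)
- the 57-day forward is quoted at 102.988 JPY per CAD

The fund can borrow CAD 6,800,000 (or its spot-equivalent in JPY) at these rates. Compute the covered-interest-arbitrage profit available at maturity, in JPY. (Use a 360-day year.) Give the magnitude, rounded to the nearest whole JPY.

T = 57/360 years.
Route A — deposit CAD, sell forward: 6,800,000 × 1.0161975 × 102.988 = JPY 711,661,807.28.
Route B — convert at spot, deposit JPY: 6,800,000 × 105.210 × 1.0029925 = JPY 717,568,918.29.
The quoted forward undervalues CAD, so borrow CAD, convert to JPY at spot, deposit the JPY at 1.89%, and buy CAD forward at 102.988 to cover the loan.
The gap between the two covered legs is JPY 5,907,111.

JPY 5,907,111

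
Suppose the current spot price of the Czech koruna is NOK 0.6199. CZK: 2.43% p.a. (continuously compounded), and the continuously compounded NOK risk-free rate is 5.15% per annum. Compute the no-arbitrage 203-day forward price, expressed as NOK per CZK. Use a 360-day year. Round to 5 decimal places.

0.62948

T = 203/360 years.
NOK growth factor: e^(0.0515×203/360) = 1.0294661.
Growth of 1 CZK over T: e^(0.0243×203/360) = 1.0137968.
Forward (NOK per CZK) = 0.6199 × 1.0294661 / 1.0137968 = 0.6294812.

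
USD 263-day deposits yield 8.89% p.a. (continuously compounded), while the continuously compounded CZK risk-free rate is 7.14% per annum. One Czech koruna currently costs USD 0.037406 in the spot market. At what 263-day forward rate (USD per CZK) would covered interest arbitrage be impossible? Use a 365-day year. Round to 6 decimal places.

T = 263/365 years.
Growth of 1 USD over T: e^(0.0889×263/365) = 1.0661529.
CZK accumulates by e^(0.0714×263/365) = 1.0527935.
So F = 0.037406 × 1.0661529 / 1.0527935 = 0.03788066 (USD/CZK).

0.037881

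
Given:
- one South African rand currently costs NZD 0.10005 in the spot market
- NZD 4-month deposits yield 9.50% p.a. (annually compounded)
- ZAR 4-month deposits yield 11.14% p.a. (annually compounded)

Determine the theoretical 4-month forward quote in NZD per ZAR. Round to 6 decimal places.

T = 4/12 years.
NZD accumulates by (1 + 0.0950)^(4/12) = 1.0307137.
Growth of 1 ZAR over T: (1 + 0.1114)^(4/12) = 1.0358339.
CIP: F = S · (grow NZD)/(grow ZAR) = 0.10005 × 1.0307137/1.0358339 = 0.09955545 NZD per ZAR.

0.099555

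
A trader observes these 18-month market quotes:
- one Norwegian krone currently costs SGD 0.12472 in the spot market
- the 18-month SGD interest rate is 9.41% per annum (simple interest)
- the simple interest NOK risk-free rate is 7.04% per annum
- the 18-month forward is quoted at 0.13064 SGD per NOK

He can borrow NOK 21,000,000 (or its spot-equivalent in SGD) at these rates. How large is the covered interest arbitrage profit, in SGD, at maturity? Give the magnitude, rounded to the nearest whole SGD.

SGD 44,338

T = 18/12 years.
Invest the NOK and cover forward: 21,000,000 × 1.105600 × 0.13064 = SGD 3,033,147.26.
Convert at spot and invest in SGD: 21,000,000 × 0.12472 × 1.141150 = SGD 2,988,808.79.
The quoted forward overvalues NOK, so borrow SGD, buy NOK at spot, deposit the NOK at 7.04%, and sell the proceeds forward at 0.13064.
Arbitrage profit = |3,033,147.26 − 2,988,808.79| = SGD 44,338.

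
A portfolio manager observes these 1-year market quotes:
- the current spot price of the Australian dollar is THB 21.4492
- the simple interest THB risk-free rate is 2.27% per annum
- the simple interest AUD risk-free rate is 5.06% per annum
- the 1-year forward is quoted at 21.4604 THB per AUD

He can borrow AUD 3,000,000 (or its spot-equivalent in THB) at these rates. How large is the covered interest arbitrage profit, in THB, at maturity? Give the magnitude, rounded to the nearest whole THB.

THB 1,830,598

T = 1 year.
Invest the AUD and cover forward: 3,000,000 × 1.050600 × 21.4604 = THB 67,638,888.72.
Convert at spot and invest in THB: 3,000,000 × 21.4492 × 1.022700 = THB 65,808,290.52.
The quoted forward overvalues AUD, so borrow THB, buy AUD at spot, deposit the AUD at 5.06%, and sell the proceeds forward at 21.4604.
Profit = 67,638,888.72 − 65,808,290.52 = THB 1,830,598.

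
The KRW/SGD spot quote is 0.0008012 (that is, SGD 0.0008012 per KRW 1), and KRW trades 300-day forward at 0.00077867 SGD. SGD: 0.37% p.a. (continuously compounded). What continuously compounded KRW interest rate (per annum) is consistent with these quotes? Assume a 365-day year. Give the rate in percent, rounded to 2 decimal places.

T = 300/365 years.
By CIP, F/S equals the SGD-to-KRW growth ratio: 0.00077867/0.0008012 = 0.9718797.
SGD growth factor: e^(0.0037×300/365) = 1.0030457.
Hence g_KRW = 1.0320678.
Take logs: ln 1.0320678 / (300/365) = 0.038403, so 3.84%.

3.84%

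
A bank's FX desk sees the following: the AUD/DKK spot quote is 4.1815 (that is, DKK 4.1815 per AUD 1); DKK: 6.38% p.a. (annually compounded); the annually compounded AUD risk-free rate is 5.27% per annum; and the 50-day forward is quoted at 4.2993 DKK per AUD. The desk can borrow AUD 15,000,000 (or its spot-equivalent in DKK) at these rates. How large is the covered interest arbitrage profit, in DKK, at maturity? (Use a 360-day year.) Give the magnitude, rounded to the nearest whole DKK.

T = 50/360 years.
Route A — deposit AUD, sell forward: 15,000,000 × 1.0071585973 × 4.2993 = DKK 64,951,154.36.
Route B — convert at spot, deposit DKK: 15,000,000 × 4.1815 × 1.0086269163 = DKK 63,263,601.76.
The quoted forward overvalues AUD, so borrow DKK, buy AUD at spot, deposit the AUD at 5.27%, and sell the proceeds forward at 4.2993.
Profit = 64,951,154.36 − 63,263,601.76 = DKK 1,687,553.

DKK 1,687,553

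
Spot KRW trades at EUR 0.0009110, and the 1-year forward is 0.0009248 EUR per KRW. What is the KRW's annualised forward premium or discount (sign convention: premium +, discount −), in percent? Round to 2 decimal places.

+1.51%

T = 1 year.
Period premium: (0.0009248 − 0.000911)/0.000911 = 0.0151482.
×(1/T) gives 1.51% p.a.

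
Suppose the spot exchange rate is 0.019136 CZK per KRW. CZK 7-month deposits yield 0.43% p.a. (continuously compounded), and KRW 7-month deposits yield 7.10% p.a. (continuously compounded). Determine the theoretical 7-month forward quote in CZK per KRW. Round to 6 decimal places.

T = 7/12 years.
CZK accumulates by e^(0.0043×7/12) = 1.0025115.
Growth of 1 KRW over T: e^(0.0710×7/12) = 1.0422863.
So F = 0.019136 × 1.0025115 / 1.0422863 = 0.01840575 (CZK/KRW).

0.018406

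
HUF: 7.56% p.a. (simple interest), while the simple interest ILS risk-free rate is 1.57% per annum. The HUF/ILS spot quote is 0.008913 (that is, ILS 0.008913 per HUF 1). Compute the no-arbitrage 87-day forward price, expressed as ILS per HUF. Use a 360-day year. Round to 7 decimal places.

T = 87/360 years.
Growth of 1 ILS over T: 1 + 0.0157×87/360 = 1.0037942.
Growth of 1 HUF over T: 1 + 0.0756×87/360 = 1.018270.
Forward (ILS per HUF) = 0.008913 × 1.0037942 / 1.018270 = 0.008786292.

0.0087863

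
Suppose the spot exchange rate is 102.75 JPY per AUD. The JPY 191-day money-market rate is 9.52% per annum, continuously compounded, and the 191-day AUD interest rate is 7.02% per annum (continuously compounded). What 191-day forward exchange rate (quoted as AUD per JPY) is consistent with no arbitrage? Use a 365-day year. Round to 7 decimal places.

T = 191/365 years.
JPY growth factor: e^(0.0952×191/365) = 1.0510787.
Growth of 1 AUD over T: e^(0.0702×191/365) = 1.0374179.
Forward (JPY per AUD) = 102.75 × 1.0510787 / 1.0374179 = 104.1030.
Invert for AUD per JPY: 1 / 104.1030 = 0.0096059.

0.0096059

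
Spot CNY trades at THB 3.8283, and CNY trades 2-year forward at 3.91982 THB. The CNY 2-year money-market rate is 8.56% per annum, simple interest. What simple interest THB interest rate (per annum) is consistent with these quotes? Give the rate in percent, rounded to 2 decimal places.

T = 2 years.
By CIP, F/S equals the THB-to-CNY growth ratio: 3.91982/3.8283 = 1.0239062.
The CNY side grows by 1 + 0.0856×2 = 1.171200.
So the THB growth factor = 1.1991989.
r = (1.1991989 − 1)/2 = 0.099599 → 9.96%.

9.96%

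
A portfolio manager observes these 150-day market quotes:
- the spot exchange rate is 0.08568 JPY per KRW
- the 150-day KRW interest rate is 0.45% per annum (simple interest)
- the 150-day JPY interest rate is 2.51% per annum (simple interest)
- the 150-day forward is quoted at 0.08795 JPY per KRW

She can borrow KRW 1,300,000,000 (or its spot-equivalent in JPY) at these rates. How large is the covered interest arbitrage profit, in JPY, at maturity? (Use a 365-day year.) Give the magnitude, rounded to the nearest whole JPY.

JPY 2,013,508

T = 150/365 years.
Route A — deposit KRW, sell forward: 1,300,000,000 × 1.00184931507 × 0.08795 = JPY 114,546,441.44.
Route B — convert at spot, deposit JPY: 1,300,000,000 × 0.08568 × 1.01031506849 = JPY 112,532,933.59.
The quoted forward overvalues KRW, so borrow JPY, buy KRW at spot, deposit the KRW at 0.45%, and sell the proceeds forward at 0.08795.
Profit = 114,546,441.44 − 112,532,933.59 = JPY 2,013,508.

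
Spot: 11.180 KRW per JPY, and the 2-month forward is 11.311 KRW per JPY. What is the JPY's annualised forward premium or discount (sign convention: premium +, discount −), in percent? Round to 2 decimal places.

T = 2/12 years.
(F − S)/S = (11.311 − 11.18)/11.18 = 0.0117174.
Annualise by dividing by T: 0.0117174 / (2/12) = 0.070304 → 7.03%.

+7.03%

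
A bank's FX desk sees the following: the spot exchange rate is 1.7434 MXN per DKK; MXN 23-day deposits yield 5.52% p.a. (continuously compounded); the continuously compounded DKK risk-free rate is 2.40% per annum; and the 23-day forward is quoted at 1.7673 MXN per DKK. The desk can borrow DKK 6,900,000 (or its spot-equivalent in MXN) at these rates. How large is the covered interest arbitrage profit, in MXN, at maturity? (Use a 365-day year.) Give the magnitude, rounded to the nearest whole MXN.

MXN 141,450

T = 23/365 years.
Route A — deposit DKK, sell forward: 6,900,000 × 1.0015134729 × 1.7673 = MXN 12,212,825.85.
Route B — convert at spot, deposit MXN: 6,900,000 × 1.7434 × 1.0034844127 = MXN 12,071,375.60.
The quoted forward overvalues DKK, so borrow MXN, buy DKK at spot, deposit the DKK at 2.40%, and sell the proceeds forward at 1.7673.
Profit = 12,212,825.85 − 12,071,375.60 = MXN 141,450.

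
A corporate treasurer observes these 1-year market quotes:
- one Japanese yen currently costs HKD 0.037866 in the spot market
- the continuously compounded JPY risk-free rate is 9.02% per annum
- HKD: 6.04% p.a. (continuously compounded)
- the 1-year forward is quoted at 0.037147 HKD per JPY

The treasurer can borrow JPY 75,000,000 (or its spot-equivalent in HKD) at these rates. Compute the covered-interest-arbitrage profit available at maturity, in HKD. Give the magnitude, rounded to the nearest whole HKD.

T = 1 year.
Route A — deposit JPY, sell forward: 75,000,000 × 1.09439314 × 0.037147 = HKD 3,049,006.65.
Route B — convert at spot, deposit HKD: 75,000,000 × 0.037866 × 1.062261366 = HKD 3,016,769.17.
The quoted forward overvalues JPY, so borrow HKD, buy JPY at spot, deposit the JPY at 9.02%, and sell the proceeds forward at 0.037147.
Profit = 3,049,006.65 − 3,016,769.17 = HKD 32,237.

HKD 32,237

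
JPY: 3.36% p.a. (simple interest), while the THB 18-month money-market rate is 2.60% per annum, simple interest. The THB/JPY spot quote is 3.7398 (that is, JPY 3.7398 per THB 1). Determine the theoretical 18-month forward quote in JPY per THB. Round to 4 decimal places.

T = 18/12 years.
JPY accumulates by 1 + 0.0336×18/12 = 1.050400.
THB accumulates by 1 + 0.0260×18/12 = 1.039000.
So F = 3.7398 × 1.050400 / 1.039000 = 3.780833 (JPY/THB).

3.7808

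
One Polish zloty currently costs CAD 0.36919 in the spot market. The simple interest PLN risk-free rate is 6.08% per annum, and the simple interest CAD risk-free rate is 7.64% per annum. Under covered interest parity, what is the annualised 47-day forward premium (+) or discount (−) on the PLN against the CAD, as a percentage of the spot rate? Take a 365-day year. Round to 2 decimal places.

+1.55%

T = 47/365 years.
CIP forward (CAD per PLN) = 0.36919 × 1.0098378/1.007829 = 0.36992587.
Annualised premium = (F − S)/S × (1/T) = (0.36992587 − 0.36919)/0.36919 ÷ (47/365) = 1.55%.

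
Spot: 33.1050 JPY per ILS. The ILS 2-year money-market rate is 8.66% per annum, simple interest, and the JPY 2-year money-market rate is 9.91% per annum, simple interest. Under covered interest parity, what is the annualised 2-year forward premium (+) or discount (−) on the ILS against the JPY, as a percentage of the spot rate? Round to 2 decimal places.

T = 2 years.
F = S · g_JPY/g_ILS = 33.105 × 1.198200/1.173200 = 33.8104424.
(F − S)/S ÷ T = (33.8104424 − 33.105)/33.105/2 = 0.010655 → 1.07%.

+1.07%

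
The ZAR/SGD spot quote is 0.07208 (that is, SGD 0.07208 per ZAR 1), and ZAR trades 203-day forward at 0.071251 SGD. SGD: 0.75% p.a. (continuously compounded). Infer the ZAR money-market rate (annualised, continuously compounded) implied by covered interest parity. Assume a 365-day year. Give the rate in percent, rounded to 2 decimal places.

2.83%

T = 203/365 years.
F/S = 0.071251/0.07208 = 0.9884989 = (growth of SGD) / (growth of ZAR).
The SGD side grows by e^(0.0075×203/365) = 1.0041799.
So the ZAR growth factor = 1.0158634.
r = ln(1.0158634)/(203/365) = 0.028299 → 2.83%.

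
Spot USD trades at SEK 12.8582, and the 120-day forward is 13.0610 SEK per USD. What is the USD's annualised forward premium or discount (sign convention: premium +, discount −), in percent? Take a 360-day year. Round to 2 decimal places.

T = 120/360 years.
USD trades forward at +1.57720% vs spot over the period.
Per annum: 0.0157720 / (120/360) = 0.047316 = 4.73%.

+4.73%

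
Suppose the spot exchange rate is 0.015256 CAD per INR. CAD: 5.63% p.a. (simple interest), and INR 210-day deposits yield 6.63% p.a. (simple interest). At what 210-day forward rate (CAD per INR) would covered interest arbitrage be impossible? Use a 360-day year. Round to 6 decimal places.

0.015170

T = 210/360 years.
Growth of 1 CAD over T: 1 + 0.0563×210/360 = 1.0328417.
INR growth factor: 1 + 0.0663×210/360 = 1.038675.
Forward (CAD per INR) = 0.015256 × 1.0328417 / 1.038675 = 0.01517032.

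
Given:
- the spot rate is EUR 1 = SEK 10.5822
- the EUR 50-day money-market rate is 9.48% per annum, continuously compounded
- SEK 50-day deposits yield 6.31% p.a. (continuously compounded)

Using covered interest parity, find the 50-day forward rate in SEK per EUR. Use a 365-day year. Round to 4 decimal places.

T = 50/365 years.
Growth of 1 SEK over T: e^(0.0631×50/365) = 1.0086813.
EUR growth factor: e^(0.0948×50/365) = 1.01307099.
So F = 10.5822 × 1.0086813 / 1.01307099 = 10.536347 (SEK/EUR).

10.5363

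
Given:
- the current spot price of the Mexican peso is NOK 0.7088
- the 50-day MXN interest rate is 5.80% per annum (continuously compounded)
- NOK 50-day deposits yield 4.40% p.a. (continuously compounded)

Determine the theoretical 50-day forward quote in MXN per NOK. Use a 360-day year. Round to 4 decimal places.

T = 50/360 years.
NOK growth factor: e^(0.0440×50/360) = 1.0061298.
Growth of 1 MXN over T: e^(0.0580×50/360) = 1.0080881.
Forward (NOK per MXN) = 0.7088 × 1.0061298 / 1.0080881 = 0.7074231.
Invert for MXN per NOK: 1 / 0.7074231 = 1.4136.

1.4136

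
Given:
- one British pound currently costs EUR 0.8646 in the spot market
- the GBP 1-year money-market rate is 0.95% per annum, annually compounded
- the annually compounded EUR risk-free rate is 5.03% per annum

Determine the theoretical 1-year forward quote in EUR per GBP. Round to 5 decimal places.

0.89954

T = 1 year.
EUR growth factor: (1 + 0.0503)^1 = 1.050300.
GBP accumulates by (1 + 0.0095)^1 = 1.009500.
So F = 0.8646 × 1.050300 / 1.009500 = 0.8995437 (EUR/GBP).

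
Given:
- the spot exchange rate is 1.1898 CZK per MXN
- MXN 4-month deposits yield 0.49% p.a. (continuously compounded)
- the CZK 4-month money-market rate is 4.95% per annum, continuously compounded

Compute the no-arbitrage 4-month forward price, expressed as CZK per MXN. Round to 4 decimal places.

1.2076

T = 4/12 years.
CZK accumulates by e^(0.0495×4/12) = 1.0166369.
MXN growth factor: e^(0.0049×4/12) = 1.0016347.
Forward (CZK per MXN) = 1.1898 × 1.0166369 / 1.0016347 = 1.207620.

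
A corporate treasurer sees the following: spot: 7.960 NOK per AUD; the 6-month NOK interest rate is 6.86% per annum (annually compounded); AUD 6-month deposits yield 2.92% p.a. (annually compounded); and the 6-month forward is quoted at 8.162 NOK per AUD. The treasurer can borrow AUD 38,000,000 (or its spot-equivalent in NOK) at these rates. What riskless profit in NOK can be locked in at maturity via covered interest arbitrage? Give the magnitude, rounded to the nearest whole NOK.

T = 6/12 years.
Keep in AUD, deliver into the forward: 38,000,000·1.01449494824·8.162 = NOK 314,651,695.17.
Swap to NOK now, deposit: 38,000,000·7.960·1.03373110624 = NOK 312,682,985.02.
The quoted forward overvalues AUD, so borrow NOK, buy AUD at spot, deposit the AUD at 2.92%, and sell the proceeds forward at 8.162.
Arbitrage profit = |314,651,695.17 − 312,682,985.02| = NOK 1,968,710.

NOK 1,968,710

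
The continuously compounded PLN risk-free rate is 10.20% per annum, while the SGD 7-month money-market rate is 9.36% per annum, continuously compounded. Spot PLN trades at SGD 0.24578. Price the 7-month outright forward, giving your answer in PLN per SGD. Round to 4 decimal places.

4.0887

T = 7/12 years.
SGD growth factor: e^(0.0936×7/12) = 1.0561181.
PLN accumulates by e^(0.1020×7/12) = 1.0613058.
CIP: F = S · (grow SGD)/(grow PLN) = 0.24578 × 1.0561181/1.0613058 = 0.2445786 SGD per PLN.
Invert for PLN per SGD: 1 / 0.2445786 = 4.0887.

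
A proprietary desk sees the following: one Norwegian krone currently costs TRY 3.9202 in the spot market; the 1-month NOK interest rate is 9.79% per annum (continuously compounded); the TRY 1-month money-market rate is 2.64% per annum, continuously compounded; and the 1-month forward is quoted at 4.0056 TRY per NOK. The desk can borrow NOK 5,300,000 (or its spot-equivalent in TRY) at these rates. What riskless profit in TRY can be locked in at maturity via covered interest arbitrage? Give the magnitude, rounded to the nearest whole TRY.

TRY 580,767

T = 1/12 years.
Keep in NOK, deliver into the forward: 5,300,000·1.0081917032·4.0056 = TRY 21,403,587.24.
Swap to TRY now, deposit: 5,300,000·3.9202·1.0022024218 = TRY 20,822,819.85.
The quoted forward overvalues NOK, so borrow TRY, buy NOK at spot, deposit the NOK at 9.79%, and sell the proceeds forward at 4.0056.
Arbitrage profit = |21,403,587.24 − 20,822,819.85| = TRY 580,767.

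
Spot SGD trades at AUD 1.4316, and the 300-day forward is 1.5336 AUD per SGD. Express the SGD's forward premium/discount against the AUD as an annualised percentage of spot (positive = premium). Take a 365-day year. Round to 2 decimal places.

T = 300/365 years.
Period premium: (1.5336 − 1.4316)/1.4316 = 0.0712490.
Per annum: 0.0712490 / (300/365) = 0.086686 = 8.67%.

+8.67%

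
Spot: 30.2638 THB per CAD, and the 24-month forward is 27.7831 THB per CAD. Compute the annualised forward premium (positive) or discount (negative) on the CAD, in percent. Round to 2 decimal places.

-4.10%

T = 2 years.
CAD trades forward at -8.19692% vs spot over the period.
×(1/T) gives -4.10% p.a.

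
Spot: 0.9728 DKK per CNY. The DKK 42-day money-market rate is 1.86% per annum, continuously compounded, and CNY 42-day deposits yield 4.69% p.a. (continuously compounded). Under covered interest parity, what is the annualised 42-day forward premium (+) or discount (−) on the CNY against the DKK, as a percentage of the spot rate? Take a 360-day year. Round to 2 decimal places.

T = 42/360 years.
F = S · g_DKK/g_CNY = 0.9728 × 1.0021724/1.0054867 = 0.9695934.
Annualised premium = (F − S)/S × (1/T) = (0.9695934 − 0.9728)/0.9728 ÷ (42/360) = -2.83%.

-2.83%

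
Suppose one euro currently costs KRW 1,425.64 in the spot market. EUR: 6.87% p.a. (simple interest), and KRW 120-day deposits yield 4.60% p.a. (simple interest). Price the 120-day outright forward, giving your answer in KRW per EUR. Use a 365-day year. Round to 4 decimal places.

1415.2354

T = 120/365 years.
KRW accumulates by 1 + 0.0460×120/365 = 1.0151232877.
EUR growth factor: 1 + 0.0687×120/365 = 1.0225863014.
So F = 1425.64 × 1.0151232877 / 1.0225863014 = 1415.235430 (KRW/EUR).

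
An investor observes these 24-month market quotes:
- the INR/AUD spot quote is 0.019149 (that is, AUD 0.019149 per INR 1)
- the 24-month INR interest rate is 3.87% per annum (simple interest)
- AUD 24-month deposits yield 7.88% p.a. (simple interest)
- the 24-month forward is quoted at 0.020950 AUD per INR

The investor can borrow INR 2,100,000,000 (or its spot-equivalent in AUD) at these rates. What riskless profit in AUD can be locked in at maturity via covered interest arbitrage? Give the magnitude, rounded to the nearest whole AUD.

AUD 849,760

T = 2 years.
Route A — deposit INR, sell forward: 2,100,000,000 × 1.077400 × 0.020950 = AUD 47,400,213.00.
Route B — convert at spot, deposit AUD: 2,100,000,000 × 0.019149 × 1.157600 = AUD 46,550,453.04.
The quoted forward overvalues INR, so borrow AUD, buy INR at spot, deposit the INR at 3.87%, and sell the proceeds forward at 0.020950.
Arbitrage profit = |47,400,213.00 − 46,550,453.04| = AUD 849,760.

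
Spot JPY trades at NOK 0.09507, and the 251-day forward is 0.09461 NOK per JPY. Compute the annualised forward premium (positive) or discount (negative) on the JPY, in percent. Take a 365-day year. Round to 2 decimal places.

-0.70%

T = 251/365 years.
(F − S)/S = (0.09461 − 0.09507)/0.09507 = -0.0048385.
Annualise by dividing by T: -0.0048385 / (251/365) = -0.007036 → -0.70%.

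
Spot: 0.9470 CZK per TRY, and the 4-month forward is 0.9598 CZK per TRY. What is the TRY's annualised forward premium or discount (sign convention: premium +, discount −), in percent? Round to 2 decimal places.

T = 4/12 years.
(F − S)/S = (0.9598 − 0.947)/0.947 = 0.0135164.
Annualise by dividing by T: 0.0135164 / (4/12) = 0.040549 → 4.05%.

+4.05%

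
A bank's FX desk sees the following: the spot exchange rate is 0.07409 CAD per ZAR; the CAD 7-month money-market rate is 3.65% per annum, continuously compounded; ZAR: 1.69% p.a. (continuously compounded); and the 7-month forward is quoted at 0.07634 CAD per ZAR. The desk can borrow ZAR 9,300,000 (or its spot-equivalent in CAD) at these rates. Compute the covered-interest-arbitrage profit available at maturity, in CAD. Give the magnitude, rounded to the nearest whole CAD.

T = 7/12 years.
Keep in ZAR, deliver into the forward: 9,300,000·1.00990709·0.07634 = CAD 716,995.66.
Swap to CAD now, deposit: 9,300,000·0.07409·1.02151995 = CAD 703,865.04.
The quoted forward overvalues ZAR, so borrow CAD, buy ZAR at spot, deposit the ZAR at 1.69%, and sell the proceeds forward at 0.07634.
Profit = 716,995.66 − 703,865.04 = CAD 13,131.

CAD 13,131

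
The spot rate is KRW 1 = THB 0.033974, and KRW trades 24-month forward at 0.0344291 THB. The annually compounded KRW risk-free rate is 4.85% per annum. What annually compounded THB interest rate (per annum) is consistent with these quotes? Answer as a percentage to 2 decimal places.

T = 2 years.
F/S = 0.0344291/0.033974 = 1.0133955 = (growth of THB) / (growth of KRW).
The KRW side grows by (1 + 0.0485)^2 = 1.0993522.
Hence g_THB = 1.1140786.
r = 1.1140786^(1/2) − 1 = 0.055499 → 5.55%.

5.55%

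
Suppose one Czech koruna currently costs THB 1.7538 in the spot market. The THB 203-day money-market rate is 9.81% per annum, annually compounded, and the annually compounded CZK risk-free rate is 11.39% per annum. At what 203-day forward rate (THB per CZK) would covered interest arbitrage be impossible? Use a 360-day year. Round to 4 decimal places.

1.7397

T = 203/360 years.
THB accumulates by (1 + 0.0981)^(203/360) = 1.0541866.
CZK accumulates by (1 + 0.1139)^(203/360) = 1.0627131.
Forward (THB per CZK) = 1.7538 × 1.0541866 / 1.0627131 = 1.739729.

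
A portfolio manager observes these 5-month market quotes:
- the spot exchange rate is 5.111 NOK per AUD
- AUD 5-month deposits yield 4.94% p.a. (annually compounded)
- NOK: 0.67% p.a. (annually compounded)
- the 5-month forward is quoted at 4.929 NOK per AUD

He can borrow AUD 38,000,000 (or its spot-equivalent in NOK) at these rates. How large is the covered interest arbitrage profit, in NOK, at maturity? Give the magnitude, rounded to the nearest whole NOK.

NOK 3,655,981

T = 5/12 years.
Invest the AUD and cover forward: 38,000,000 × 1.02029425581 × 4.929 = NOK 191,103,154.70.
Convert at spot and invest in NOK: 38,000,000 × 5.111 × 1.00278623049 = NOK 194,759,136.11.
The quoted forward undervalues AUD, so borrow AUD, convert to NOK at spot, deposit the NOK at 0.67%, and buy AUD forward at 4.929 to cover the loan.
The gap between the two covered legs is NOK 3,655,981.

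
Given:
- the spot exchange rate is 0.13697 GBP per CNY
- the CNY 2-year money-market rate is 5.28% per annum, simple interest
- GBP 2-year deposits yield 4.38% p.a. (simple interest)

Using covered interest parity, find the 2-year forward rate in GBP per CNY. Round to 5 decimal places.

T = 2 years.
Growth of 1 GBP over T: 1 + 0.0438×2 = 1.087600.
Growth of 1 CNY over T: 1 + 0.0528×2 = 1.105600.
Forward (GBP per CNY) = 0.13697 × 1.087600 / 1.105600 = 0.1347400.

0.13474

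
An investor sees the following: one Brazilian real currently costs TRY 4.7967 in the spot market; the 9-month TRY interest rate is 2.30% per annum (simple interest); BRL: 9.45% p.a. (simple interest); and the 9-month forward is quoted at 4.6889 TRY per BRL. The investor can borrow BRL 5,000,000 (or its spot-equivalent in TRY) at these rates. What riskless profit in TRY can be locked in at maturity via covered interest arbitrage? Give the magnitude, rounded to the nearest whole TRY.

TRY 708,914

T = 9/12 years.
Invest the BRL and cover forward: 5,000,000 × 1.070875 × 4.6889 = TRY 25,106,128.94.
Convert at spot and invest in TRY: 5,000,000 × 4.7967 × 1.017250 = TRY 24,397,215.38.
The quoted forward overvalues BRL, so borrow TRY, buy BRL at spot, deposit the BRL at 9.45%, and sell the proceeds forward at 4.6889.
The gap between the two covered legs is TRY 708,914.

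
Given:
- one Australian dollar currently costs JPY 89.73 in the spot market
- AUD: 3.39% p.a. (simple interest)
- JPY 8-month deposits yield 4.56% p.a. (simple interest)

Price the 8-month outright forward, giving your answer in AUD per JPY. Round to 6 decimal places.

0.011060

T = 8/12 years.
JPY growth factor: 1 + 0.0456×8/12 = 1.030400.
Growth of 1 AUD over T: 1 + 0.0339×8/12 = 1.022600.
Forward (JPY per AUD) = 89.73 × 1.030400 / 1.022600 = 90.41443.
Quoted the other way: 1/90.41443 = 0.011060 AUD per JPY.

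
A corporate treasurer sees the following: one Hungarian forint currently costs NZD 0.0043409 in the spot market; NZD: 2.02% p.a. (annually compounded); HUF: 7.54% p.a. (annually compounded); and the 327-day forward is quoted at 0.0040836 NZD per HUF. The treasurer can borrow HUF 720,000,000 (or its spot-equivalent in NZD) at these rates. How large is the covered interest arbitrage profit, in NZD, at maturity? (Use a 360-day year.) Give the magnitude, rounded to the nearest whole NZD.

T = 327/360 years.
Invest the HUF and cover forward: 720,000,000 × 1.068257898 × 0.0040836 = NZD 3,140,883.33.
Convert at spot and invest in NZD: 720,000,000 × 0.0043409 × 1.018331469 = NZD 3,182,742.05.
The quoted forward undervalues HUF, so borrow HUF, convert to NZD at spot, deposit the NZD at 2.02%, and buy HUF forward at 0.0040836 to cover the loan.
The gap between the two covered legs is NZD 41,859.

NZD 41,859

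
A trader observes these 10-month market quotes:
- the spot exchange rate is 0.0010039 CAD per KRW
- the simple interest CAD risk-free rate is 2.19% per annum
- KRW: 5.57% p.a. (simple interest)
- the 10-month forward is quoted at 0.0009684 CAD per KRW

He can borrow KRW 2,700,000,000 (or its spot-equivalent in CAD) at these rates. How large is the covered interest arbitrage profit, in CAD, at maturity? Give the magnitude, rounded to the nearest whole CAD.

T = 10/12 years.
Route A — deposit KRW, sell forward: 2,700,000,000 × 1.046416667 × 0.0009684 = CAD 2,736,044.73.
Route B — convert at spot, deposit CAD: 2,700,000,000 × 0.0010039 × 1.018250 = CAD 2,759,997.17.
The quoted forward undervalues KRW, so borrow KRW, convert to CAD at spot, deposit the CAD at 2.19%, and buy KRW forward at 0.0009684 to cover the loan.
Arbitrage profit = |2,736,044.73 − 2,759,997.17| = CAD 23,952.

CAD 23,952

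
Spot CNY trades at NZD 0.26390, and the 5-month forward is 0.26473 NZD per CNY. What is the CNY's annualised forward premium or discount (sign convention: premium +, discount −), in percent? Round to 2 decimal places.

T = 5/12 years.
Period premium: (0.26473 − 0.2639)/0.2639 = 0.0031451.
×(1/T) gives 0.75% p.a.

+0.75%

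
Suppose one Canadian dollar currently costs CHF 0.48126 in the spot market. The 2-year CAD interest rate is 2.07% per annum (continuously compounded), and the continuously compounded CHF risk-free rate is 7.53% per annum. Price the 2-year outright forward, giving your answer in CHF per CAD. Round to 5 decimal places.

0.53679

T = 2 years.
Growth of 1 CHF over T: e^(0.0753×2) = 1.1625316.
CAD accumulates by e^(0.0207×2) = 1.0422689.
Forward (CHF per CAD) = 0.48126 × 1.1625316 / 1.0422689 = 0.5367904.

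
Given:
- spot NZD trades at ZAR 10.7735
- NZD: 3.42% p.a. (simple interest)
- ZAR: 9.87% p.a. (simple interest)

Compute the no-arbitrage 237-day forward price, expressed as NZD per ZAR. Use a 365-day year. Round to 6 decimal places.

0.089167

T = 237/365 years.
ZAR growth factor: 1 + 0.0987×237/365 = 1.0640874.
NZD growth factor: 1 + 0.0342×237/365 = 1.0222066.
Forward (ZAR per NZD) = 10.7735 × 1.0640874 / 1.0222066 = 11.21490.
Quoted the other way: 1/11.21490 = 0.089167 NZD per ZAR.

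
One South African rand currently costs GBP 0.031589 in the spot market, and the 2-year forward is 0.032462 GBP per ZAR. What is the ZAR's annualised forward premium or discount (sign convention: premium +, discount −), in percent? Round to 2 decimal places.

+1.38%

T = 2 years.
(F − S)/S = (0.032462 − 0.031589)/0.031589 = 0.0276362.
Per annum: 0.0276362 / 2 = 0.013818 = 1.38%.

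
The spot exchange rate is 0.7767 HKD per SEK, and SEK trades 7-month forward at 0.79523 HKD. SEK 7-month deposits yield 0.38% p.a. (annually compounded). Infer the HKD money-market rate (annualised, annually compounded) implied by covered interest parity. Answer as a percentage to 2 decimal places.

4.52%

T = 7/12 years.
F/S = 0.79523/0.7767 = 1.0238573 = (growth of HKD) / (growth of SEK).
The SEK side grows by (1 + 0.0038)^(7/12) = 1.0022149.
So the HKD growth factor = 1.026125.
r = 1.026125^(12/7) − 1 = 0.045203 → 4.52%.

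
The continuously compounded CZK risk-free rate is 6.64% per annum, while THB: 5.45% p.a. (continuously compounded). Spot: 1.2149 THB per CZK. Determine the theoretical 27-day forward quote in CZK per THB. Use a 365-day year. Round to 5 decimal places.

0.82384

T = 27/365 years.
THB growth factor: e^(0.0545×27/365) = 1.0040396.
Growth of 1 CZK over T: e^(0.0664×27/365) = 1.0049239.
So F = 1.2149 × 1.0040396 / 1.0049239 = 1.213831 (THB/CZK).
Invert for CZK per THB: 1 / 1.213831 = 0.82384.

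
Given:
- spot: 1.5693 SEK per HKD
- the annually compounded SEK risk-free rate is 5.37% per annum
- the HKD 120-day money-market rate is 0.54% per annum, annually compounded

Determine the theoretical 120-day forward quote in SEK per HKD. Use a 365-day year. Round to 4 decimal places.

1.5937

T = 120/365 years.
SEK accumulates by (1 + 0.0537)^(120/365) = 1.0173458.
HKD growth factor: (1 + 0.0054)^(120/365) = 1.0017721.
CIP: F = S · (grow SEK)/(grow HKD) = 1.5693 × 1.0173458/1.0017721 = 1.593697 SEK per HKD.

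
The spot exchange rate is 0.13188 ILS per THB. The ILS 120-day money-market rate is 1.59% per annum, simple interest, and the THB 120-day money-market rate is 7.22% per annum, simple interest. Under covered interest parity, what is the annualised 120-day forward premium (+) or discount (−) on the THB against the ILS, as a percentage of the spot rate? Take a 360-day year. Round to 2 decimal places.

-5.50%

T = 120/360 years.
F = S · g_ILS/g_THB = 0.13188 × 1.005300/1.0240667 = 0.12946321.
(F − S)/S ÷ T = (0.12946321 − 0.13188)/0.13188/(120/360) = -0.054977 → -5.50%.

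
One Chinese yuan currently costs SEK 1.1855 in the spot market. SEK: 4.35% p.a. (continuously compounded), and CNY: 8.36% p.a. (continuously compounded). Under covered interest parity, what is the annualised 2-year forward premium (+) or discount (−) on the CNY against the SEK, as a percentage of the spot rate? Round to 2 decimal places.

T = 2 years.
F = S · g_SEK/g_CNY = 1.1855 × 1.0908967/1.1819906 = 1.0941356.
(F − S)/S ÷ T = (1.0941356 − 1.1855)/1.1855/2 = -0.038534 → -3.85%.

-3.85%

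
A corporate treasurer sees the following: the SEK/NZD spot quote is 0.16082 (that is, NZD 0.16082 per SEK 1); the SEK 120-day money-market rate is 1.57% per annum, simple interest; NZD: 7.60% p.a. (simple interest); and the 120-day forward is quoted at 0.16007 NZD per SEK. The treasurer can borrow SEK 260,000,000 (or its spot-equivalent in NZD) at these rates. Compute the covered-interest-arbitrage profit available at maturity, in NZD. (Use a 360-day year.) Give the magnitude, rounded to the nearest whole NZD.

T = 120/360 years.
Invest the SEK and cover forward: 260,000,000 × 1.0052333333 × 0.16007 = NZD 41,836,001.91.
Convert at spot and invest in NZD: 260,000,000 × 0.16082 × 1.0253333333 = NZD 42,872,467.73.
The quoted forward undervalues SEK, so borrow SEK, convert to NZD at spot, deposit the NZD at 7.60%, and buy SEK forward at 0.16007 to cover the loan.
Profit = 42,872,467.73 − 41,836,001.91 = NZD 1,036,466.

NZD 1,036,466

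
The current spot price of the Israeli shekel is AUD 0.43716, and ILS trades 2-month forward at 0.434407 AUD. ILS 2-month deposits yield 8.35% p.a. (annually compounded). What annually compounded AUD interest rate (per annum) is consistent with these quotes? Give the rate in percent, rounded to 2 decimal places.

4.32%

T = 2/12 years.
By CIP, F/S equals the AUD-to-ILS growth ratio: 0.434407/0.43716 = 0.9937025.
ILS growth factor: (1 + 0.0835)^(2/12) = 1.0134558.
So the AUD growth factor = 1.0070736.
Annualise: 1.0070736^(12/2) − 1 = 0.043199 = 4.32%.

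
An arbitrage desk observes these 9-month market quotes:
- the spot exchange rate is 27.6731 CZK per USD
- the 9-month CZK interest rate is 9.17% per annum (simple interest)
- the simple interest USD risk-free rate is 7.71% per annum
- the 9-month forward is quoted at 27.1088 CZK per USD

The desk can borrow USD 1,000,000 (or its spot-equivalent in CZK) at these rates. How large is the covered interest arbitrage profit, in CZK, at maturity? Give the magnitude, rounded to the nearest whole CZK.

T = 9/12 years.
Keep in USD, deliver into the forward: 1,000,000·1.057825·27.1088 = CZK 28,676,366.36.
Swap to CZK now, deposit: 1,000,000·27.6731·1.068775 = CZK 29,576,317.45.
The quoted forward undervalues USD, so borrow USD, convert to CZK at spot, deposit the CZK at 9.17%, and buy USD forward at 27.1088 to cover the loan.
The gap between the two covered legs is CZK 899,951.

CZK 899,951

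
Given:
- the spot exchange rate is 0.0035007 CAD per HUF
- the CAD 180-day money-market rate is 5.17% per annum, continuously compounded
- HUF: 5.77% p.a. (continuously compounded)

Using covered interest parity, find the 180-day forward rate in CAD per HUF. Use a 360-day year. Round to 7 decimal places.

T = 180/360 years.
Growth of 1 CAD over T: e^(0.0517×180/360) = 1.026187.
HUF accumulates by e^(0.0577×180/360) = 1.0292702.
Forward (CAD per HUF) = 0.0035007 × 1.026187 / 1.0292702 = 0.003490214.

0.0034902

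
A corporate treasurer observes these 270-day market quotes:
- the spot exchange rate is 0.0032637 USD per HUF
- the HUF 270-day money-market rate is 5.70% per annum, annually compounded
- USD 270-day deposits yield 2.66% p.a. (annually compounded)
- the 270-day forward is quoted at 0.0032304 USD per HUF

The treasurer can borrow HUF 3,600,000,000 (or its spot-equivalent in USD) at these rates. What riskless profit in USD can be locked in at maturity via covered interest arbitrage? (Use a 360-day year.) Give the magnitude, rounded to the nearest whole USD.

USD 140,190

T = 270/360 years.
Keep in HUF, deliver into the forward: 3,600,000,000·1.0424524167·0.0032304 = USD 12,123,137.83.
Swap to USD now, deposit: 3,600,000,000·0.0032637·1.0198843906 = USD 11,982,948.07.
The quoted forward overvalues HUF, so borrow USD, buy HUF at spot, deposit the HUF at 5.70%, and sell the proceeds forward at 0.0032304.
The gap between the two covered legs is USD 140,190.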